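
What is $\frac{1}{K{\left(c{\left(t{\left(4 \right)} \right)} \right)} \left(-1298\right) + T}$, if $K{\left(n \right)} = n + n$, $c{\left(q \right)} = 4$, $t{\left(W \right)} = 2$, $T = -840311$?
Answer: $- \frac{1}{850695} \approx -1.1755 \cdot 10^{-6}$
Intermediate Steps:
$K{\left(n \right)} = 2 n$
$\frac{1}{K{\left(c{\left(t{\left(4 \right)} \right)} \right)} \left(-1298\right) + T} = \frac{1}{2 \cdot 4 \left(-1298\right) - 840311} = \frac{1}{8 \left(-1298\right) - 840311} = \frac{1}{-10384 - 840311} = \frac{1}{-850695} = - \frac{1}{850695}$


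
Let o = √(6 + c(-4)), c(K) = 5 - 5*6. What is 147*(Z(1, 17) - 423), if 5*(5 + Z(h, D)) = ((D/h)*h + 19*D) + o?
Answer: -52920 + 147*I*√19/5 ≈ -52920.0 + 128.15*I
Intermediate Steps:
c(K) = -25 (c(K) = 5 - 30 = -25)
o = I*√19 (o = √(6 - 25) = √(-19) = I*√19 ≈ 4.3589*I)
Z(h, D) = -5 + 4*D + I*√19/5 (Z(h, D) = -5 + (((D/h)*h + 19*D) + I*√19)/5 = -5 + ((D + 19*D) + I*√19)/5 = -5 + (20*D + I*√19)/5 = -5 + (4*D + I*√19/5) = -5 + 4*D + I*√19/5)
147*(Z(1, 17) - 423) = 147*((-5 + 4*17 + I*√19/5) - 423) = 147*((-5 + 68 + I*√19/5) - 423) = 147*((63 + I*√19/5) - 423) = 147*(-360 + I*√19/5) = -52920 + 147*I*√19/5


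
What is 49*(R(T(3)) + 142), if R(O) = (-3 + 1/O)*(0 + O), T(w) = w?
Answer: 6566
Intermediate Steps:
R(O) = O*(-3 + 1/O) (R(O) = (-3 + 1/O)*O = O*(-3 + 1/O))
49*(R(T(3)) + 142) = 49*((1 - 3*3) + 142) = 49*((1 - 9) + 142) = 49*(-8 + 142) = 49*134 = 6566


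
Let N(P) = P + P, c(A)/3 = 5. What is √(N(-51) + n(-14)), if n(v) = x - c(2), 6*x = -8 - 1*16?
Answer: 11*I ≈ 11.0*I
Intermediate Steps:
c(A) = 15 (c(A) = 3*5 = 15)
N(P) = 2*P
x = -4 (x = (-8 - 1*16)/6 = (-8 - 16)/6 = (⅙)*(-24) = -4)
n(v) = -19 (n(v) = -4 - 1*15 = -4 - 15 = -19)
√(N(-51) + n(-14)) = √(2*(-51) - 19) = √(-102 - 19) = √(-121) = 11*I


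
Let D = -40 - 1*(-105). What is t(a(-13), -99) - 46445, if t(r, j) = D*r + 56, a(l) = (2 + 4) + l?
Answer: -46844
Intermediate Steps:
a(l) = 6 + l
D = 65 (D = -40 + 105 = 65)
t(r, j) = 56 + 65*r (t(r, j) = 65*r + 56 = 56 + 65*r)
t(a(-13), -99) - 46445 = (56 + 65*(6 - 13)) - 46445 = (56 + 65*(-7)) - 46445 = (56 - 455) - 46445 = -399 - 46445 = -46844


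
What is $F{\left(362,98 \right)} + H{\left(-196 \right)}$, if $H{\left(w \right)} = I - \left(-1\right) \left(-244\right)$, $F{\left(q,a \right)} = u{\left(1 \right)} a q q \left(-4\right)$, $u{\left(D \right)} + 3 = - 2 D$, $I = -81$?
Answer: $256845915$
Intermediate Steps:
$u{\left(D \right)} = -3 - 2 D$
$F{\left(q,a \right)} = 20 a q^{2}$ ($F{\left(q,a \right)} = \left(-3 - 2\right) a q q \left(-4\right) = \left(-3 - 2\right) a q^{2} \left(-4\right) = - 5 a q^{2} \left(-4\right) = 20 a q^{2}$)
$H{\left(w \right)} = -325$ ($H{\left(w \right)} = -81 - \left(-1\right) \left(-244\right) = -81 - 244 = -325$)
$F{\left(362,98 \right)} + H{\left(-196 \right)} = 20 \cdot 98 \cdot 362^{2} - 325 = 20 \cdot 98 \cdot 131044 - 325 = 256846240 - 325 = 256845915$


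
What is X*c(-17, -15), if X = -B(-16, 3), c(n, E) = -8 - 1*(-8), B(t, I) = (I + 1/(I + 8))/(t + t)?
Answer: 0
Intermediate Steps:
B(t, I) = (I + 1/(8 + I))/(2*t) (B(t, I) = (I + 1/(8 + I))/((2*t)) = (I + 1/(8 + I))*(1/(2*t)) = (I + 1/(8 + I))/(2*t))
c(n, E) = 0 (c(n, E) = -8 + 8 = 0)
X = 17/176 (X = -(1 + 3**2 + 8*3)/(2*(-16)*(8 + 3)) = -(-1)*(1 + 9 + 24)/(2*16*11) = -(-1)*34/(2*16*11) = -1*(-17/176) = 17/176 ≈ 0.096591)
X*c(-17, -15) = (17/176)*0 = 0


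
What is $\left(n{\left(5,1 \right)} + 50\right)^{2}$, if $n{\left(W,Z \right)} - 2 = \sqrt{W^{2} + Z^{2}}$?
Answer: $\left(52 + \sqrt{26}\right)^{2} \approx 3260.3$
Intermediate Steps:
$n{\left(W,Z \right)} = 2 + \sqrt{W^{2} + Z^{2}}$
$\left(n{\left(5,1 \right)} + 50\right)^{2} = \left(\left(2 + \sqrt{5^{2} + 1^{2}}\right) + 50\right)^{2} = \left(\left(2 + \sqrt{25 + 1}\right) + 50\right)^{2} = \left(\left(2 + \sqrt{26}\right) + 50\right)^{2} = \left(52 + \sqrt{26}\right)^{2}$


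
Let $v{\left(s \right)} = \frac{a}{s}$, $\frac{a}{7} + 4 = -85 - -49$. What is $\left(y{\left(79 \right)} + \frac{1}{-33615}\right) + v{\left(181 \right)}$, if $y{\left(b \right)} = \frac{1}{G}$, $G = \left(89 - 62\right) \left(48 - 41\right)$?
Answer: $- \frac{65661322}{42590205} \approx -1.5417$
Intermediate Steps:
$G = 189$ ($G = 27 \cdot 7 = 189$)
$a = -280$ ($a = -28 + 7 \left(-85 - -49\right) = -28 + 7 \left(-85 + 49\right) = -28 + 7 \left(-36\right) = -28 - 252 = -280$)
$y{\left(b \right)} = \frac{1}{189}$
$v{\left(s \right)} = - \frac{280}{s}$
$\left(y{\left(79 \right)} + \frac{1}{-33615}\right) + v{\left(181 \right)} = \left(\frac{1}{189} + \frac{1}{-33615}\right) - \frac{280}{181} = \left(\frac{1}{189} - \frac{1}{33615}\right) - \frac{280}{181} = \frac{1238}{235305} - \frac{280}{181} = - \frac{65661322}{42590205}$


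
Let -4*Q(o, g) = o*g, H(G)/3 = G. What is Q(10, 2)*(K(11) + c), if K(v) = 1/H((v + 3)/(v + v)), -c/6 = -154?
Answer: -97075/21 ≈ -4622.6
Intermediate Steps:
c = 924 (c = -6*(-154) = 924)
H(G) = 3*G
Q(o, g) = -g*o/4 (Q(o, g) = -o*g/4 = -g*o/4)
K(v) = 2*v/(3*(3 + v)) (K(v) = 1/(3*((v + 3)/(v + v))) = 1/(3*((3 + v)/((2*v)))) = 1/(3*((3 + v)*(1/(2*v)))) = 1/(3*((3 + v)/(2*v))) = 1/(3*(3 + v)/(2*v)) = 2*v/(3*(3 + v)))
Q(10, 2)*(K(11) + c) = (-¼*2*10)*((⅔)*11/(3 + 11) + 924) = -5*((⅔)*11/14 + 924) = -5*((⅔)*11*(1/14) + 924) = -5*(11/21 + 924) = -5*19415/21 = -97075/21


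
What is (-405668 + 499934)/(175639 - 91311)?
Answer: 47133/42164 ≈ 1.1178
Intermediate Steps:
(-405668 + 499934)/(175639 - 91311) = 94266/84328 = 94266*(1/84328) = 47133/42164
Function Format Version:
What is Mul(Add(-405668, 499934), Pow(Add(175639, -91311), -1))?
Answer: Rational(47133, 42164) ≈ 1.1178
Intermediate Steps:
Mul(Add(-405668, 499934), Pow(Add(175639, -91311), -1)) = Mul(94266, Pow(84328, -1)) = Mul(94266, Rational(1, 84328)) = Rational(47133, 42164)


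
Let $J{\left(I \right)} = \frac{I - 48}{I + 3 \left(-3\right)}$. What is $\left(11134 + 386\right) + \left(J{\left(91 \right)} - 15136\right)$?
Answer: $- \frac{296469}{82} \approx -3615.5$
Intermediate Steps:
$J{\left(I \right)} = \frac{-48 + I}{-9 + I}$ ($J{\left(I \right)} = \frac{-48 + I}{I - 9} = \frac{-48 + I}{-9 + I}$)
$\left(11134 + 386\right) + \left(J{\left(91 \right)} - 15136\right) = \left(11134 + 386\right) - \left(15136 - \frac{-48 + 91}{-9 + 91}\right) = 11520 - \left(15136 - \frac{1}{82} \cdot 43\right) = 11520 + \left(\frac{1}{82} \cdot 43 - 15136\right) = 11520 + \left(\frac{43}{82} - 15136\right) = 11520 - \frac{1241109}{82} = - \frac{296469}{82}$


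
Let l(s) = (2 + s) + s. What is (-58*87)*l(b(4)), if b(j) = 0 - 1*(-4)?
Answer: -50460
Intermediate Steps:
b(j) = 4 (b(j) = 0 + 4 = 4)
l(s) = 2 + 2*s
(-58*87)*l(b(4)) = (-58*87)*(2 + 2*4) = -5046*(2 + 8) = -5046*10 = -50460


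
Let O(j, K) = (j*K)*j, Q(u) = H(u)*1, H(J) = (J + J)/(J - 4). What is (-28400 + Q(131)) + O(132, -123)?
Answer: -275786842/127 ≈ -2.1715e+6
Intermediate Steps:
H(J) = 2*J/(-4 + J) (H(J) = (2*J)/(-4 + J) = 2*J/(-4 + J))
Q(u) = 2*u/(-4 + u) (Q(u) = (2*u/(-4 + u))*1 = 2*u/(-4 + u))
O(j, K) = K*j**2 (O(j, K) = (K*j)*j = K*j**2)
(-28400 + Q(131)) + O(132, -123) = (-28400 + 2*131/(-4 + 131)) - 123*132**2 = (-28400 + 2*131/127) - 123*17424 = (-28400 + 2*131*(1/127)) - 2143152 = (-28400 + 262/127) - 2143152 = -3606538/127 - 2143152 = -275786842/127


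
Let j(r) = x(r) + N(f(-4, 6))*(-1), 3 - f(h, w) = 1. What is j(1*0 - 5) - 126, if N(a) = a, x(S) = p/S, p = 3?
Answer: -643/5 ≈ -128.60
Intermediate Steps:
x(S) = 3/S
f(h, w) = 2 (f(h, w) = 3 - 1*1 = 3 - 1 = 2)
j(r) = -2 + 3/r (j(r) = 3/r + 2*(-1) = 3/r - 2 = -2 + 3/r)
j(1*0 - 5) - 126 = (-2 + 3/(1*0 - 5)) - 126 = (-2 + 3/(0 - 5)) - 126 = (-2 + 3/(-5)) - 126 = (-2 + 3*(-⅕)) - 126 = (-2 - ⅗) - 126 = -13/5 - 126 = -643/5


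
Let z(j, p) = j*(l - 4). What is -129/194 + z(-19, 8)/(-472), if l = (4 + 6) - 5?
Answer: -28601/45784 ≈ -0.62469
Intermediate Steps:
l = 5 (l = 10 - 5 = 5)
z(j, p) = j (z(j, p) = j*(5 - 4) = j*1 = j)
-129/194 + z(-19, 8)/(-472) = -129/194 - 19/(-472) = -129*1/194 - 19*(-1/472) = -129/194 + 19/472 = -28601/45784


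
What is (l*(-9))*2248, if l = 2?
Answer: -40464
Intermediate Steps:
(l*(-9))*2248 = (2*(-9))*2248 = -18*2248 = -40464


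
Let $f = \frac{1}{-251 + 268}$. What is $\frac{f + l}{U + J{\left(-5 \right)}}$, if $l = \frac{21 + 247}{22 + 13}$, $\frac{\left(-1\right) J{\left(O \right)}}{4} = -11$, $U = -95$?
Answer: $- \frac{4591}{30345} \approx -0.15129$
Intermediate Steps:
$J{\left(O \right)} = 44$ ($J{\left(O \right)} = \left(-4\right) \left(-11\right) = 44$)
$f = \frac{1}{17} \approx 0.058824$
$l = \frac{268}{35} \approx 7.6571$
$\frac{f + l}{U + J{\left(-5 \right)}} = \frac{\frac{1}{17} + \frac{268}{35}}{-95 + 44} = \frac{4591}{595 \left(-51\right)} = \frac{4591}{595} \left(- \frac{1}{51}\right) = - \frac{4591}{30345}$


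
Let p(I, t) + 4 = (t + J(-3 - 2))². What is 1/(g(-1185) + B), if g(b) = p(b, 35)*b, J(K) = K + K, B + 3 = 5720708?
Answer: 1/4984820 ≈ 2.0061e-7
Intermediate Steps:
B = 5720705 (B = -3 + 5720708 = 5720705)
J(K) = 2*K
p(I, t) = -4 + (-10 + t)² (p(I, t) = -4 + (t + 2*(-3 - 2))² = -4 + (t + 2*(-5))² = -4 + (t - 10)² = -4 + (-10 + t)²)
g(b) = 621*b (g(b) = (-4 + (-10 + 35)²)*b = (-4 + 25²)*b = (-4 + 625)*b = 621*b)
1/(g(-1185) + B) = 1/(621*(-1185) + 5720705) = 1/(-735885 + 5720705) = 1/4984820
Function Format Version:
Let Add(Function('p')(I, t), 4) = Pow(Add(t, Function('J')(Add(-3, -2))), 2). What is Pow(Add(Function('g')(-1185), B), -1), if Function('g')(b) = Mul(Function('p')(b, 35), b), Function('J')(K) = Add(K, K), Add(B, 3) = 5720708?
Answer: Rational(1, 4984820) ≈ 2.0061e-7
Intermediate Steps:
B = 5720705 (B = Add(-3, 5720708) = 5720705)
Function('J')(K) = Mul(2, K)
Function('p')(I, t) = Add(-4, Pow(Add(-10, t), 2)) (Function('p')(I, t) = Add(-4, Pow(Add(t, Mul(2, Add(-3, -2))), 2)) = Add(-4, Pow(Add(t, Mul(2, -5)), 2)) = Add(-4, Pow(Add(t, -10), 2)) = Add(-4, Pow(Add(-10, t), 2)))
Function('g')(b) = Mul(621, b) (Function('g')(b) = Mul(Add(-4, Pow(Add(-10, 35), 2)), b) = Mul(Add(-4, Pow(25, 2)), b) = Mul(Add(-4, 625), b) = Mul(621, b))
Pow(Add(Function('g')(-1185), B), -1) = Pow(Add(Mul(621, -1185), 5720705), -1) = Pow(Add(-735885, 5720705), -1) = Pow(4984820, -1) = Rational(1, 4984820)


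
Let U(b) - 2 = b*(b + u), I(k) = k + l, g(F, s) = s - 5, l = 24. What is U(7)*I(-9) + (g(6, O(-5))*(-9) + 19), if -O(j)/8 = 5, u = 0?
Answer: 1189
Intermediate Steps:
O(j) = -40 (O(j) = -8*5 = -40)
g(F, s) = -5 + s
I(k) = 24 + k (I(k) = k + 24 = 24 + k)
U(b) = 2 + b² (U(b) = 2 + b*(b + 0) = 2 + b*b = 2 + b²)
U(7)*I(-9) + (g(6, O(-5))*(-9) + 19) = (2 + 7²)*(24 - 9) + ((-5 - 40)*(-9) + 19) = (2 + 49)*15 + (-45*(-9) + 19) = 51*15 + (405 + 19) = 765 + 424 = 1189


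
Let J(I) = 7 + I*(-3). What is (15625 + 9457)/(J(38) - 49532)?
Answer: -25082/49639 ≈ -0.50529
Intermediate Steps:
J(I) = 7 - 3*I
(15625 + 9457)/(J(38) - 49532) = (15625 + 9457)/((7 - 3*38) - 49532) = 25082/((7 - 114) - 49532) = 25082/(-107 - 49532) = 25082/(-49639) = 25082*(-1/49639) = -25082/49639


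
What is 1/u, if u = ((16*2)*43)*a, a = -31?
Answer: -1/42656 ≈ -2.3443e-5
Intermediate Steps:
u = -42656 (u = ((16*2)*43)*(-31) = (32*43)*(-31) = 1376*(-31) = -42656)
1/u = 1/(-42656) = -1/42656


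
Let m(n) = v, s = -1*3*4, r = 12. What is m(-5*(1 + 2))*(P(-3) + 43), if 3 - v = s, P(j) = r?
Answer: 825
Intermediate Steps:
P(j) = 12
s = -12 (s = -3*4 = -12)
v = 15 (v = 3 - 1*(-12) = 3 + 12 = 15)
m(n) = 15
m(-5*(1 + 2))*(P(-3) + 43) = 15*(12 + 43) = 15*55 = 825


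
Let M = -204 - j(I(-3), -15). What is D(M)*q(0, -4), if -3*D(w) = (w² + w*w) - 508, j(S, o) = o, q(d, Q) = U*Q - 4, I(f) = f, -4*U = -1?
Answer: 354670/3 ≈ 1.1822e+5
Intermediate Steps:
U = ¼ (U = -¼*(-1) = ¼ ≈ 0.25000)
q(d, Q) = -4 + Q/4 (q(d, Q) = Q/4 - 4 = -4 + Q/4)
M = -189 (M = -204 - 1*(-15) = -204 + 15 = -189)
D(w) = 508/3 - 2*w²/3 (D(w) = -((w² + w*w) - 508)/3 = -((w² + w²) - 508)/3 = -(2*w² - 508)/3 = -(-508 + 2*w²)/3 = 508/3 - 2*w²/3)
D(M)*q(0, -4) = (508/3 - ⅔*(-189)²)*(-4 + (¼)*(-4)) = (508/3 - ⅔*35721)*(-4 - 1) = (508/3 - 23814)*(-5) = -70934/3*(-5) = 354670/3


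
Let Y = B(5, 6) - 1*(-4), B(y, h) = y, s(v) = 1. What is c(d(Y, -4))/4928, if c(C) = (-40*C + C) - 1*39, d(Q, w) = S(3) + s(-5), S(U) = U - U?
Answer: -39/2464 ≈ -0.015828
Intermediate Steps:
S(U) = 0
Y = 9 (Y = 5 - 1*(-4) = 5 + 4 = 9)
d(Q, w) = 1 (d(Q, w) = 0 + 1 = 1)
c(C) = -39 - 39*C (c(C) = -39*C - 39 = -39 - 39*C)
c(d(Y, -4))/4928 = (-39 - 39*1)/4928 = (-39 - 39)*(1/4928) = -78*1/4928 = -39/2464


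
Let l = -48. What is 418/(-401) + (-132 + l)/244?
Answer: -43543/24461 ≈ -1.7801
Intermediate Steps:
418/(-401) + (-132 + l)/244 = 418/(-401) + (-132 - 48)/244 = 418*(-1/401) - 180*1/244 = -418/401 - 45/61 = -43543/24461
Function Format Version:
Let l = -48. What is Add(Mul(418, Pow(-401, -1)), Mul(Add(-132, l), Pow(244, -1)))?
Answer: Rational(-43543, 24461) ≈ -1.7801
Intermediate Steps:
Add(Mul(418, Pow(-401, -1)), Mul(Add(-132, l), Pow(244, -1))) = Add(Mul(418, Pow(-401, -1)), Mul(Add(-132, -48), Pow(244, -1))) = Add(Mul(418, Rational(-1, 401)), Mul(-180, Rational(1, 244))) = Add(Rational(-418, 401), Rational(-45, 61)) = Rational(-43543, 24461)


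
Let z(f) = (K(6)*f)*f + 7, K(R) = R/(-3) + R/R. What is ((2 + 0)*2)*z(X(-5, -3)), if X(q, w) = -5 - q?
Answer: 28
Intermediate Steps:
K(R) = 1 - R/3 (K(R) = R*(-⅓) + 1 = -R/3 + 1 = 1 - R/3)
z(f) = 7 - f² (z(f) = ((1 - ⅓*6)*f)*f + 7 = ((1 - 2)*f)*f + 7 = (-f)*f + 7 = -f² + 7 = 7 - f²)
((2 + 0)*2)*z(X(-5, -3)) = ((2 + 0)*2)*(7 - (-5 - 1*(-5))²) = (2*2)*(7 - (-5 + 5)²) = 4*(7 - 1*0²) = 4*(7 - 1*0) = 4*(7 + 0) = 4*7 = 28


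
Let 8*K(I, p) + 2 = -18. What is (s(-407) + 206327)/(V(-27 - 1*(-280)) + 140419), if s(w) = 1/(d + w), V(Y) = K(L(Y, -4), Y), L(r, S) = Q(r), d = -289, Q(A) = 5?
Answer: 143603591/97729884 ≈ 1.4694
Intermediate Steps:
L(r, S) = 5
K(I, p) = -5/2 (K(I, p) = -¼ + (⅛)*(-18) = -¼ - 9/4 = -5/2)
V(Y) = -5/2
s(w) = 1/(-289 + w)
(s(-407) + 206327)/(V(-27 - 1*(-280)) + 140419) = (1/(-289 - 407) + 206327)/(-5/2 + 140419) = (1/(-696) + 206327)/(280833/2) = (-1/696 + 206327)*(2/280833) = (143603591/696)*(2/280833) = 143603591/97729884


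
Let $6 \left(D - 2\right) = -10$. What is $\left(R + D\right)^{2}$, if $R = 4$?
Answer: $\frac{169}{9} \approx 18.778$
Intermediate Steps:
$D = \frac{1}{3}$ ($D = 2 + \frac{1}{6} \left(-10\right) = 2 - \frac{5}{3} = \frac{1}{3} \approx 0.33333$)
$\left(R + D\right)^{2} = \left(4 + \frac{1}{3}\right)^{2} = \left(\frac{13}{3}\right)^{2} = \frac{169}{9}$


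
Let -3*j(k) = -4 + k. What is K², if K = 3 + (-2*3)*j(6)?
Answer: 49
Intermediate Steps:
j(k) = 4/3 - k/3 (j(k) = -(-4 + k)/3 = 4/3 - k/3)
K = 7 (K = 3 + (-2*3)*(4/3 - ⅓*6) = 3 - 6*(4/3 - 2) = 3 - 6*(-⅔) = 3 + 4 = 7)
K² = 7² = 49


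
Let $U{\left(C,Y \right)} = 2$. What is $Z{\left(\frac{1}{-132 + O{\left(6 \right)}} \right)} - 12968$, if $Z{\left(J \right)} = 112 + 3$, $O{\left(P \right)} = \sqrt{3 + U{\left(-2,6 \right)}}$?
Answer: $-12853$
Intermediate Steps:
$O{\left(P \right)} = \sqrt{5}$ ($O{\left(P \right)} = \sqrt{3 + 2} = \sqrt{5}$)
$Z{\left(J \right)} = 115$
$Z{\left(\frac{1}{-132 + O{\left(6 \right)}} \right)} - 12968 = 115 - 12968 = -12853$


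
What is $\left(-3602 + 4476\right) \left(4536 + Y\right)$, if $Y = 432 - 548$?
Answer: $3863080$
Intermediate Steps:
$Y = -116$
$\left(-3602 + 4476\right) \left(4536 + Y\right) = \left(-3602 + 4476\right) \left(4536 - 116\right) = 874 \cdot 4420 = 3863080$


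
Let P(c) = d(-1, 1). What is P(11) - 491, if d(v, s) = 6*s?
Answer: -485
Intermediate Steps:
P(c) = 6 (P(c) = 6*1 = 6)
P(11) - 491 = 6 - 491 = -485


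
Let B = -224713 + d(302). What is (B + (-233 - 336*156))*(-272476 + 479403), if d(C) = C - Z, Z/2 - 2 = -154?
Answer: -57268288812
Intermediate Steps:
Z = -304 (Z = 4 + 2*(-154) = 4 - 308 = -304)
d(C) = 304 + C (d(C) = C - 1*(-304) = C + 304 = 304 + C)
B = -224107 (B = -224713 + (304 + 302) = -224713 + 606 = -224107)
(B + (-233 - 336*156))*(-272476 + 479403) = (-224107 + (-233 - 336*156))*(-272476 + 479403) = (-224107 + (-233 - 52416))*206927 = (-224107 - 52649)*206927 = -276756*206927 = -57268288812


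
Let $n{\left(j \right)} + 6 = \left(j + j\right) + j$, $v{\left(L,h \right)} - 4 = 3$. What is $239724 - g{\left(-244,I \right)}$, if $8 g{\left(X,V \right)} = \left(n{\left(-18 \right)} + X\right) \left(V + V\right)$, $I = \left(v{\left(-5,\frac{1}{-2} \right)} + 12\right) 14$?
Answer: $259940$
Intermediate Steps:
$v{\left(L,h \right)} = 7$ ($v{\left(L,h \right)} = 4 + 3 = 7$)
$I = 266$ ($I = \left(7 + 12\right) 14 = 19 \cdot 14 = 266$)
$n{\left(j \right)} = -6 + 3 j$ ($n{\left(j \right)} = -6 + \left(\left(j + j\right) + j\right) = -6 + \left(2 j + j\right) = -6 + 3 j$)
$g{\left(X,V \right)} = \frac{V \left(-60 + X\right)}{4}$ ($g{\left(X,V \right)} = \frac{\left(\left(-6 + 3 \left(-18\right)\right) + X\right) \left(V + V\right)}{8} = \frac{\left(\left(-6 - 54\right) + X\right) 2 V}{8} = \frac{\left(-60 + X\right) 2 V}{8} = \frac{2 V \left(-60 + X\right)}{8} = \frac{V \left(-60 + X\right)}{4}$)
$239724 - g{\left(-244,I \right)} = 239724 - \frac{1}{4} \cdot 266 \left(-60 - 244\right) = 239724 - \frac{1}{4} \cdot 266 \left(-304\right) = 239724 - -20216 = 239724 + 20216 = 259940$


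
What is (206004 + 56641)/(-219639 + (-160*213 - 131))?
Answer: -52529/50770 ≈ -1.0346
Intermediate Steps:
(206004 + 56641)/(-219639 + (-160*213 - 131)) = 262645/(-219639 + (-34080 - 131)) = 262645/(-219639 - 34211) = 262645/(-253850) = 262645*(-1/253850) = -52529/50770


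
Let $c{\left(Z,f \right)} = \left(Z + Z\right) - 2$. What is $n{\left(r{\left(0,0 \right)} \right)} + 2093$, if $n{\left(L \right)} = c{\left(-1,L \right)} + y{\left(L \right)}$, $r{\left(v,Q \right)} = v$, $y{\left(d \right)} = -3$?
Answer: $2086$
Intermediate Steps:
$c{\left(Z,f \right)} = -2 + 2 Z$ ($c{\left(Z,f \right)} = 2 Z - 2 = -2 + 2 Z$)
$n{\left(L \right)} = -7$ ($n{\left(L \right)} = \left(-2 + 2 \left(-1\right)\right) - 3 = \left(-2 - 2\right) - 3 = -4 - 3 = -7$)
$n{\left(r{\left(0,0 \right)} \right)} + 2093 = -7 + 2093 = 2086$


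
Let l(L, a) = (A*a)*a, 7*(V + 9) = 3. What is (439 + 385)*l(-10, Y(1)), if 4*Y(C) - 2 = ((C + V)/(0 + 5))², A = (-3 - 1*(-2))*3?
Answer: -8546038029/3001250 ≈ -2847.5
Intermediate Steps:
V = -60/7 (V = -9 + (⅐)*3 = -9 + 3/7 = -60/7 ≈ -8.5714)
A = -3 (A = (-3 + 2)*3 = -1*3 = -3)
Y(C) = ½ + (-12/7 + C/5)²/4 (Y(C) = ½ + ((C - 60/7)/(0 + 5))²/4 = ½ + ((-60/7 + C)/5)²/4 = ½ + ((-60/7 + C)*(⅕))²/4 = ½ + (-12/7 + C/5)²/4)
l(L, a) = -3*a² (l(L, a) = (-3*a)*a = -3*a²)
(439 + 385)*l(-10, Y(1)) = (439 + 385)*(-3*(½ + (-60 + 7*1)²/4900)²) = 824*(-3*(½ + (-60 + 7)²/4900)²) = 824*(-3*(½ + (1/4900)*(-53)²)²) = 824*(-3*(½ + (1/4900)*2809)²) = 824*(-3*(½ + 2809/4900)²) = 824*(-3*(5259/4900)²) = 824*(-3*27657081/24010000) = 824*(-82971243/24010000) = -8546038029/3001250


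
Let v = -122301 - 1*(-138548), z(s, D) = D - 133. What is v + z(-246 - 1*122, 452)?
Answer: 16566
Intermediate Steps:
z(s, D) = -133 + D
v = 16247 (v = -122301 + 138548 = 16247)
v + z(-246 - 1*122, 452) = 16247 + (-133 + 452) = 16247 + 319 = 16566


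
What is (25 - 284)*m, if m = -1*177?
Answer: 45843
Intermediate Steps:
m = -177
(25 - 284)*m = (25 - 284)*(-177) = -259*(-177) = 45843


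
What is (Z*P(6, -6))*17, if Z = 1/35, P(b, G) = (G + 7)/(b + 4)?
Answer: 17/350 ≈ 0.048571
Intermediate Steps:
P(b, G) = (7 + G)/(4 + b)
Z = 1/35 ≈ 0.028571
(Z*P(6, -6))*17 = (((7 - 6)/(4 + 6))/35)*17 = ((1/10)/35)*17 = (((⅒)*1)/35)*17 = ((1/35)*(⅒))*17 = (1/350)*17 = 17/350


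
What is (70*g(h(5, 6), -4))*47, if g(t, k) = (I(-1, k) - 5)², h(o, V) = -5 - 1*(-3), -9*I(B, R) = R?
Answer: 5530490/81 ≈ 68278.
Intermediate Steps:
I(B, R) = -R/9
h(o, V) = -2 (h(o, V) = -5 + 3 = -2)
g(t, k) = (-5 - k/9)² (g(t, k) = (-k/9 - 5)² = (-5 - k/9)²)
(70*g(h(5, 6), -4))*47 = (70*((45 - 4)²/81))*47 = (70*((1/81)*41²))*47 = (70*((1/81)*1681))*47 = (70*(1681/81))*47 = (117670/81)*47 = 5530490/81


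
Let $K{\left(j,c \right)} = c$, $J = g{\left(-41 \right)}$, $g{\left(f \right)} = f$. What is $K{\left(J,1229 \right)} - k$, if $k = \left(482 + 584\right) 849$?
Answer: $-903805$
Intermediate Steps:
$J = -41$
$k = 905034$ ($k = 1066 \cdot 849 = 905034$)
$K{\left(J,1229 \right)} - k = 1229 - 905034 = -903805$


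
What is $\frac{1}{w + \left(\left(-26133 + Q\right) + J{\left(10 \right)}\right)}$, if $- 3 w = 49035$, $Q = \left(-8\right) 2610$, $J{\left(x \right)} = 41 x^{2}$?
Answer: $- \frac{1}{59258} \approx -1.6875 \cdot 10^{-5}$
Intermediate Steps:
$Q = -20880$
$w = -16345$ ($w = \left(- \frac{1}{3}\right) 49035 = -16345$)
$\frac{1}{w + \left(\left(-26133 + Q\right) + J{\left(10 \right)}\right)} = \frac{1}{-16345 + \left(\left(-26133 - 20880\right) + 41 \cdot 10^{2}\right)} = \frac{1}{-16345 + \left(-47013 + 41 \cdot 100\right)} = \frac{1}{-16345 + \left(-47013 + 4100\right)} = \frac{1}{-16345 - 42913} = \frac{1}{-59258} = - \frac{1}{59258}$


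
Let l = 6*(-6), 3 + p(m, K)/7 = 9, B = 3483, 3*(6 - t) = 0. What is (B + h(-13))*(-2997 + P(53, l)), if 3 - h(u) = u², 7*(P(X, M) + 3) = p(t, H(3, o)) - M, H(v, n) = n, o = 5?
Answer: -69398274/7 ≈ -9.9140e+6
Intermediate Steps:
t = 6 (t = 6 - ⅓*0 = 6 + 0 = 6)
p(m, K) = 42 (p(m, K) = -21 + 7*9 = -21 + 63 = 42)
l = -36
P(X, M) = 3 - M/7 (P(X, M) = -3 + (42 - M)/7 = -3 + (6 - M/7) = 3 - M/7)
h(u) = 3 - u²
(B + h(-13))*(-2997 + P(53, l)) = (3483 + (3 - 1*(-13)²))*(-2997 + (3 - ⅐*(-36))) = (3483 + (3 - 1*169))*(-2997 + (3 + 36/7)) = (3483 + (3 - 169))*(-2997 + 57/7) = (3483 - 166)*(-20922/7) = 3317*(-20922/7) = -69398274/7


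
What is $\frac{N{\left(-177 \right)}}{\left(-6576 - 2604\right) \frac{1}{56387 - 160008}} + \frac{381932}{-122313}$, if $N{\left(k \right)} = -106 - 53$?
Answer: $- \frac{224300355563}{124759260} \approx -1797.9$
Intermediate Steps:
$N{\left(k \right)} = -159$
$\frac{N{\left(-177 \right)}}{\left(-6576 - 2604\right) \frac{1}{56387 - 160008}} + \frac{381932}{-122313} = - \frac{159}{\left(-6576 - 2604\right) \frac{1}{56387 - 160008}} + \frac{381932}{-122313} = - \frac{159}{\left(-9180\right) \frac{1}{-103621}} + 381932 \left(- \frac{1}{122313}\right) = - \frac{159}{\left(-9180\right) \left(- \frac{1}{103621}\right)} - \frac{381932}{122313} = - \frac{159}{\frac{9180}{103621}} - \frac{381932}{122313} = \left(-159\right) \frac{103621}{9180} - \frac{381932}{122313} = - \frac{5491913}{3060} - \frac{381932}{122313} = - \frac{224300355563}{124759260}$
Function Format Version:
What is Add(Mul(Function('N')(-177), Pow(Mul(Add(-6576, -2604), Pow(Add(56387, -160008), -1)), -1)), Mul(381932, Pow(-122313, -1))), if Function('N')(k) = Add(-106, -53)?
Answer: Rational(-224300355563, 124759260) ≈ -1797.9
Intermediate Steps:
Function('N')(k) = -159
Add(Mul(Function('N')(-177), Pow(Mul(Add(-6576, -2604), Pow(Add(56387, -160008), -1)), -1)), Mul(381932, Pow(-122313, -1))) = Add(Mul(-159, Pow(Mul(Add(-6576, -2604), Pow(Add(56387, -160008), -1)), -1)), Mul(381932, Pow(-122313, -1))) = Add(Mul(-159, Pow(Mul(-9180, Pow(-103621, -1)), -1)), Mul(381932, Rational(-1, 122313))) = Add(Mul(-159, Pow(Mul(-9180, Rational(-1, 103621)), -1)), Rational(-381932, 122313)) = Add(Mul(-159, Pow(Rational(9180, 103621), -1)), Rational(-381932, 122313)) = Add(Mul(-159, Rational(103621, 9180)), Rational(-381932, 122313)) = Add(Rational(-5491913, 3060), Rational(-381932, 122313)) = Rational(-224300355563, 124759260)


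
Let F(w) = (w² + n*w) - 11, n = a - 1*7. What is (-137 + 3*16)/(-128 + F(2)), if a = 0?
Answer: 89/149 ≈ 0.59732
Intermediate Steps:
n = -7 (n = 0 - 1*7 = 0 - 7 = -7)
F(w) = -11 + w² - 7*w (F(w) = (w² - 7*w) - 11 = -11 + w² - 7*w)
(-137 + 3*16)/(-128 + F(2)) = (-137 + 3*16)/(-128 + (-11 + 2² - 7*2)) = (-137 + 48)/(-128 + (-11 + 4 - 14)) = -89/(-128 - 21) = -89/(-149) = -89*(-1/149) = 89/149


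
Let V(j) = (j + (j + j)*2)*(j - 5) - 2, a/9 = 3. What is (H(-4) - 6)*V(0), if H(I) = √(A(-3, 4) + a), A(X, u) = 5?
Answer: 12 - 8*√2 ≈ 0.68629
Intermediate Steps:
a = 27 (a = 9*3 = 27)
H(I) = 4*√2 (H(I) = √(5 + 27) = √32 = 4*√2)
V(j) = -2 + 5*j*(-5 + j) (V(j) = (j + (2*j)*2)*(-5 + j) - 2 = (j + 4*j)*(-5 + j) - 2 = (5*j)*(-5 + j) - 2 = 5*j*(-5 + j) - 2 = -2 + 5*j*(-5 + j))
(H(-4) - 6)*V(0) = (4*√2 - 6)*(-2 - 25*0 + 5*0²) = (-6 + 4*√2)*(-2 + 0 + 5*0) = (-6 + 4*√2)*(-2 + 0 + 0) = (-6 + 4*√2)*(-2) = 12 - 8*√2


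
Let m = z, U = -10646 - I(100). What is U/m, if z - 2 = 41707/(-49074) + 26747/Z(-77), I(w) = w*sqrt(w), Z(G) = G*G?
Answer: -484073885988/235317281 ≈ -2057.1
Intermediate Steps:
Z(G) = G**2
I(w) = w**(3/2)
z = 235317281/41565678 (z = 2 + (41707/(-49074) + 26747/((-77)**2)) = 2 + (41707*(-1/49074) + 26747/5929) = 2 + (-41707/49074 + 26747*(1/5929)) = 2 + (-41707/49074 + 3821/847) = 2 + 152185925/41565678 = 235317281/41565678 ≈ 5.6613)
U = -11646 (U = -10646 - 100**(3/2) = -10646 - 1*1000 = -10646 - 1000 = -11646)
m = 235317281/41565678 ≈ 5.6613
U/m = -11646/235317281/41565678 = -11646*41565678/235317281 = -484073885988/235317281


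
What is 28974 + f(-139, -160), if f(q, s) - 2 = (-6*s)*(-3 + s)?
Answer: -127504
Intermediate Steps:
f(q, s) = 2 - 6*s*(-3 + s) (f(q, s) = 2 + (-6*s)*(-3 + s) = 2 - 6*s*(-3 + s))
28974 + f(-139, -160) = 28974 + (2 - 6*(-160)² + 18*(-160)) = 28974 + (2 - 6*25600 - 2880) = 28974 + (2 - 153600 - 2880) = 28974 - 156478 = -127504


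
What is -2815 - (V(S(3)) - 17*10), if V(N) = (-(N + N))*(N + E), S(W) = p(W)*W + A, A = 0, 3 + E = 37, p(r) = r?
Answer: -1871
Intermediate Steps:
E = 34 (E = -3 + 37 = 34)
S(W) = W² (S(W) = W*W + 0 = W² + 0 = W²)
V(N) = -2*N*(34 + N) (V(N) = (-(N + N))*(N + 34) = (-2*N)*(34 + N) = -2*N*(34 + N))
-2815 - (V(S(3)) - 17*10) = -2815 - (-2*3²*(34 + 3²) - 17*10) = -2815 - (-2*9*(34 + 9) - 170) = -2815 - (-2*9*43 - 170) = -2815 - (-774 - 170) = -2815 - 1*(-944) = -2815 + 944 = -1871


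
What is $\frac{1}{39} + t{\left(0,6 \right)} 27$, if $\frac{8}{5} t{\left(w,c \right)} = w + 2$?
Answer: $\frac{5269}{156} \approx 33.776$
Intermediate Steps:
$t{\left(w,c \right)} = \frac{5}{4} + \frac{5 w}{8}$ ($t{\left(w,c \right)} = \frac{5 \left(w + 2\right)}{8} = \frac{5 \left(2 + w\right)}{8} = \frac{5}{4} + \frac{5 w}{8}$)
$\frac{1}{39} + t{\left(0,6 \right)} 27 = \frac{1}{39} + \left(\frac{5}{4} + \frac{5}{8} \cdot 0\right) 27 = \frac{1}{39} + \left(\frac{5}{4} + 0\right) 27 = \frac{1}{39} + \frac{5}{4} \cdot 27 = \frac{1}{39} + \frac{135}{4} = \frac{5269}{156}$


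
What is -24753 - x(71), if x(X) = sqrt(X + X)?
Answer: -24753 - sqrt(142) ≈ -24765.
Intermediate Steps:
x(X) = sqrt(2)*sqrt(X) (x(X) = sqrt(2*X) = sqrt(2)*sqrt(X))
-24753 - x(71) = -24753 - sqrt(2)*sqrt(71) = -24753 - sqrt(142)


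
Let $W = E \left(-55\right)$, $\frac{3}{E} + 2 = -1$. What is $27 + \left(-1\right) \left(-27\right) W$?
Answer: $1512$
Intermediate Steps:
$E = -1$ ($E = \frac{3}{-2 - 1} = \frac{3}{-3} = 3 \left(- \frac{1}{3}\right) = -1$)
$W = 55$ ($W = \left(-1\right) \left(-55\right) = 55$)
$27 + \left(-1\right) \left(-27\right) W = 27 + \left(-1\right) \left(-27\right) 55 = 27 + 27 \cdot 55 = 27 + 1485 = 1512$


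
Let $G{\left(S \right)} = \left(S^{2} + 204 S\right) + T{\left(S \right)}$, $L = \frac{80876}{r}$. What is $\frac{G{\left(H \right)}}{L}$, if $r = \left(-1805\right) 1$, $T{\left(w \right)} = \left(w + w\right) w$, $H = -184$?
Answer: $- \frac{28894440}{20219} \approx -1429.1$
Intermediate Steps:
$T{\left(w \right)} = 2 w^{2}$ ($T{\left(w \right)} = 2 w w = 2 w^{2}$)
$r = -1805$
$L = - \frac{80876}{1805}$ ($L = \frac{80876}{-1805} = 80876 \left(- \frac{1}{1805}\right) = - \frac{80876}{1805} \approx -44.807$)
$G{\left(S \right)} = 3 S^{2} + 204 S$ ($G{\left(S \right)} = \left(S^{2} + 204 S\right) + 2 S^{2} = 3 S^{2} + 204 S$)
$\frac{G{\left(H \right)}}{L} = \frac{3 \left(-184\right) \left(68 - 184\right)}{- \frac{80876}{1805}} = 3 \left(-184\right) \left(-116\right) \left(- \frac{1805}{80876}\right) = 64032 \left(- \frac{1805}{80876}\right) = - \frac{28894440}{20219}$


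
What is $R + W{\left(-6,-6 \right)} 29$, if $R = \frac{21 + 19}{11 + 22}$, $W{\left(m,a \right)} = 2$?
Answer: $\frac{1954}{33} \approx 59.212$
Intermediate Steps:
$R = \frac{40}{33} \approx 1.2121$
$R + W{\left(-6,-6 \right)} 29 = \frac{40}{33} + 2 \cdot 29 = \frac{40}{33} + 58 = \frac{1954}{33}$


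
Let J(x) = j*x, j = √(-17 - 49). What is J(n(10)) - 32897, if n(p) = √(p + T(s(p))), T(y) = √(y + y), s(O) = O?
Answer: -32897 + 2*I*√(165 + 33*√5) ≈ -32897.0 + 30.906*I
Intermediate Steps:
T(y) = √2*√y (T(y) = √(2*y) = √2*√y)
j = I*√66 (j = √(-66) = I*√66 ≈ 8.124*I)
n(p) = √(p + √2*√p)
J(x) = I*x*√66 (J(x) = (I*√66)*x = I*x*√66)
J(n(10)) - 32897 = I*√(10 + √2*√10)*√66 - 32897 = I*√(10 + 2*√5)*√66 - 32897 = I*√66*√(10 + 2*√5) - 32897 = -32897 + I*√66*√(10 + 2*√5)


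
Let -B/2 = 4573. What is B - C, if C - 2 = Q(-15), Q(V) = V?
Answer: -9133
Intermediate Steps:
C = -13 (C = 2 - 15 = -13)
B = -9146 (B = -2*4573 = -9146)
B - C = -9146 - 1*(-13) = -9146 + 13 = -9133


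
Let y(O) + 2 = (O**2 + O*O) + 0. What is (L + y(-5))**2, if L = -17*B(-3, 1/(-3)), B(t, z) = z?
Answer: 25921/9 ≈ 2880.1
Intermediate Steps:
y(O) = -2 + 2*O**2 (y(O) = -2 + ((O**2 + O*O) + 0) = -2 + ((O**2 + O**2) + 0) = -2 + (2*O**2 + 0) = -2 + 2*O**2)
L = 17/3 (L = -17/(-3) = -17*(-1)/3 = -17*(-1/3) = 17/3 ≈ 5.6667)
(L + y(-5))**2 = (17/3 + (-2 + 2*(-5)**2))**2 = (17/3 + (-2 + 2*25))**2 = (17/3 + (-2 + 50))**2 = (17/3 + 48)**2 = (161/3)**2 = 25921/9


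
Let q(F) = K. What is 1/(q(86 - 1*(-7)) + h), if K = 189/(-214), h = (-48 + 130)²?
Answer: 214/1438747 ≈ 0.00014874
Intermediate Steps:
h = 6724 (h = 82² = 6724)
K = -189/214 (K = 189*(-1/214) = -189/214 ≈ -0.88318)
q(F) = -189/214
1/(q(86 - 1*(-7)) + h) = 1/(-189/214 + 6724) = 1/(1438747/214) = 214/1438747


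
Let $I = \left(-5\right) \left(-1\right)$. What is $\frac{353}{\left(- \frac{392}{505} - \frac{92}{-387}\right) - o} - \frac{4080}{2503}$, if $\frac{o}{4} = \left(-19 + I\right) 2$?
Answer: $\frac{83801771085}{54524040428} \approx 1.537$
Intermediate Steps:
$I = 5$
$o = -112$ ($o = 4 \left(-19 + 5\right) 2 = 4 \left(\left(-14\right) 2\right) = 4 \left(-28\right) = -112$)
$\frac{353}{\left(- \frac{392}{505} - \frac{92}{-387}\right) - o} - \frac{4080}{2503} = \frac{353}{\left(- \frac{392}{505} - \frac{92}{-387}\right) - -112} - \frac{4080}{2503} = \frac{353}{\left(\left(-392\right) \frac{1}{505} - - \frac{92}{387}\right) + 112} - \frac{4080}{2503} = \frac{353}{\left(- \frac{392}{505} + \frac{92}{387}\right) + 112} - \frac{4080}{2503} = \frac{353}{- \frac{105244}{195435} + 112} - \frac{4080}{2503} = \frac{353}{\frac{21783476}{195435}} - \frac{4080}{2503} = 353 \cdot \frac{195435}{21783476} - \frac{4080}{2503} = \frac{68988555}{21783476} - \frac{4080}{2503} = \frac{83801771085}{54524040428}$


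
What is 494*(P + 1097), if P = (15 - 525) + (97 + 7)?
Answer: 341354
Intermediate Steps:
P = -406 (P = -510 + 104 = -406)
494*(P + 1097) = 494*(-406 + 1097) = 494*691 = 341354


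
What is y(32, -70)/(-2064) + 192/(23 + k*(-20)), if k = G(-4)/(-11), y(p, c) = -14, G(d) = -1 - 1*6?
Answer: 2180375/116616 ≈ 18.697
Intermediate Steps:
G(d) = -7 (G(d) = -1 - 6 = -7)
k = 7/11 (k = -7/(-11) = -7*(-1/11) = 7/11 ≈ 0.63636)
y(32, -70)/(-2064) + 192/(23 + k*(-20)) = -14/(-2064) + 192/(23 + (7/11)*(-20)) = -14*(-1/2064) + 192/(23 - 140/11) = 7/1032 + 192/(113/11) = 7/1032 + 192*(11/113) = 7/1032 + 2112/113 = 2180375/116616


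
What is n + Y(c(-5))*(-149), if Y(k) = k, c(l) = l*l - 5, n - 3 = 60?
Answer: -2917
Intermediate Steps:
n = 63 (n = 3 + 60 = 63)
c(l) = -5 + l² (c(l) = l² - 5 = -5 + l²)
n + Y(c(-5))*(-149) = 63 + (-5 + (-5)²)*(-149) = 63 + (-5 + 25)*(-149) = 63 + 20*(-149) = 63 - 2980 = -2917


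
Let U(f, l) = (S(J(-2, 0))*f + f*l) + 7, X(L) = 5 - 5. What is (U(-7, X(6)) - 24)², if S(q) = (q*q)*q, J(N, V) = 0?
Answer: 289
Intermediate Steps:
S(q) = q³ (S(q) = q²*q = q³)
X(L) = 0
U(f, l) = 7 + f*l (U(f, l) = (0³*f + f*l) + 7 = (0*f + f*l) + 7 = (0 + f*l) + 7 = f*l + 7 = 7 + f*l)
(U(-7, X(6)) - 24)² = ((7 - 7*0) - 24)² = ((7 + 0) - 24)² = (7 - 24)² = (-17)² = 289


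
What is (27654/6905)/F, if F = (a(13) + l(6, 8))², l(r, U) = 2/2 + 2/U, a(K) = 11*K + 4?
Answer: 442464/2428136345 ≈ 0.00018222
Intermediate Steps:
a(K) = 4 + 11*K
l(r, U) = 1 + 2/U (l(r, U) = 2*(½) + 2/U = 1 + 2/U)
F = 351649/16 (F = ((4 + 11*13) + (2 + 8)/8)² = ((4 + 143) + (⅛)*10)² = (147 + 5/4)² = (593/4)² = 351649/16 ≈ 21978.)
(27654/6905)/F = (27654/6905)/(351649/16) = (27654*(1/6905))*(16/351649) = (27654/6905)*(16/351649) = 442464/2428136345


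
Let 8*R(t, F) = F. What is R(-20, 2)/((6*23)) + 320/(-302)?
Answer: -88169/83352 ≈ -1.0578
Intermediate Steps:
R(t, F) = F/8
R(-20, 2)/((6*23)) + 320/(-302) = ((1/8)*2)/((6*23)) + 320/(-302) = (1/4)/138 + 320*(-1/302) = (1/4)*(1/138) - 160/151 = 1/552 - 160/151 = -88169/83352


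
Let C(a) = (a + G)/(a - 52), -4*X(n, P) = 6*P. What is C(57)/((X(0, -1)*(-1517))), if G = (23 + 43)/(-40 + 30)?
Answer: -168/37925 ≈ -0.0044298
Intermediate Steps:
G = -33/5 (G = 66/(-10) = 66*(-⅒) = -33/5 ≈ -6.6000)
X(n, P) = -3*P/2
C(a) = (-33/5 + a)/(-52 + a) (C(a) = (a - 33/5)/(a - 52) = (-33/5 + a)/(-52 + a))
C(57)/((X(0, -1)*(-1517))) = ((-33/5 + 57)/(-52 + 57))/((-3/2*(-1)*(-1517))) = ((252/5)/5)/(((3/2)*(-1517))) = ((⅕)*(252/5))/(-4551/2) = (252/25)*(-2/4551) = -168/37925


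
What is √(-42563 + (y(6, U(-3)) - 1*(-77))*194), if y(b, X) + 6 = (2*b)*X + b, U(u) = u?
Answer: I*√34609 ≈ 186.03*I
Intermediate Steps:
y(b, X) = -6 + b + 2*X*b (y(b, X) = -6 + ((2*b)*X + b) = -6 + (2*X*b + b) = -6 + (b + 2*X*b) = -6 + b + 2*X*b)
√(-42563 + (y(6, U(-3)) - 1*(-77))*194) = √(-42563 + ((-6 + 6 + 2*(-3)*6) - 1*(-77))*194) = √(-42563 + ((-6 + 6 - 36) + 77)*194) = √(-42563 + (-36 + 77)*194) = √(-42563 + 41*194) = √(-42563 + 7954) = √(-34609) = I*√34609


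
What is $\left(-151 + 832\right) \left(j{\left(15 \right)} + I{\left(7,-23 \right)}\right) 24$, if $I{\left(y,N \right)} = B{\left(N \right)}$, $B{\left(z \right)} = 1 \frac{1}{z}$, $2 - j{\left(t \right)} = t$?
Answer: $- \frac{4903200}{23} \approx -2.1318 \cdot 10^{5}$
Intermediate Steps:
$j{\left(t \right)} = 2 - t$
$B{\left(z \right)} = \frac{1}{z}$
$I{\left(y,N \right)} = \frac{1}{N}$
$\left(-151 + 832\right) \left(j{\left(15 \right)} + I{\left(7,-23 \right)}\right) 24 = \left(-151 + 832\right) \left(\left(2 - 15\right) + \frac{1}{-23}\right) 24 = 681 \left(\left(2 - 15\right) - \frac{1}{23}\right) 24 = 681 \left(-13 - \frac{1}{23}\right) 24 = 681 \left(- \frac{300}{23}\right) 24 = \left(- \frac{204300}{23}\right) 24 = - \frac{4903200}{23}$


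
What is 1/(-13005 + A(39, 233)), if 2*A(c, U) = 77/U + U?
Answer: -233/3002982 ≈ -7.7590e-5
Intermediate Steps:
A(c, U) = U/2 + 77/(2*U) (A(c, U) = (77/U + U)/2 = (U + 77/U)/2 = U/2 + 77/(2*U))
1/(-13005 + A(39, 233)) = 1/(-13005 + (½)*(77 + 233²)/233) = 1/(-13005 + (½)*(1/233)*(77 + 54289)) = 1/(-13005 + (½)*(1/233)*54366) = 1/(-13005 + 27183/233) = 1/(-3002982/233) = -233/3002982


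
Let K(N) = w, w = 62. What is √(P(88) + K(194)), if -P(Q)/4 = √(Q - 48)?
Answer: √(62 - 8*√10) ≈ 6.0582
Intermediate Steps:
K(N) = 62
P(Q) = -4*√(-48 + Q) (P(Q) = -4*√(Q - 48) = -4*√(-48 + Q))
√(P(88) + K(194)) = √(-4*√(-48 + 88) + 62) = √(-8*√10 + 62) = √(62 - 8*√10)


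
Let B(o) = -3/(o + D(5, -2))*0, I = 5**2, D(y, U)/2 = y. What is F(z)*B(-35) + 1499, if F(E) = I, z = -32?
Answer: 1499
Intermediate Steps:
D(y, U) = 2*y
I = 25
F(E) = 25
B(o) = 0 (B(o) = -3/(o + 2*5)*0 = -3/(o + 10)*0 = -3/(10 + o)*0 = 0)
F(z)*B(-35) + 1499 = 25*0 + 1499 = 0 + 1499 = 1499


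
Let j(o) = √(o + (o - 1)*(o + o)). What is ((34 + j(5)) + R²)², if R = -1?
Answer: 1270 + 210*√5 ≈ 1739.6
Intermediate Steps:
j(o) = √(o + 2*o*(-1 + o)) (j(o) = √(o + (-1 + o)*(2*o)) = √(o + 2*o*(-1 + o)))
((34 + j(5)) + R²)² = ((34 + √(5*(-1 + 2*5))) + (-1)²)² = ((34 + √(5*(-1 + 10))) + 1)² = ((34 + √(5*9)) + 1)² = ((34 + √45) + 1)² = ((34 + 3*√5) + 1)² = (35 + 3*√5)²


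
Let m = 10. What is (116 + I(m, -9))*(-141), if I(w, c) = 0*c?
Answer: -16356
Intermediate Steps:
I(w, c) = 0
(116 + I(m, -9))*(-141) = (116 + 0)*(-141) = 116*(-141) = -16356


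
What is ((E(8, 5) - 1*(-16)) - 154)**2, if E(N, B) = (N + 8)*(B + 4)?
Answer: 36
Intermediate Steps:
E(N, B) = (4 + B)*(8 + N) (E(N, B) = (8 + N)*(4 + B) = (4 + B)*(8 + N))
((E(8, 5) - 1*(-16)) - 154)**2 = (((32 + 4*8 + 8*5 + 5*8) - 1*(-16)) - 154)**2 = (((32 + 32 + 40 + 40) + 16) - 154)**2 = ((144 + 16) - 154)**2 = (160 - 154)**2 = 6**2 = 36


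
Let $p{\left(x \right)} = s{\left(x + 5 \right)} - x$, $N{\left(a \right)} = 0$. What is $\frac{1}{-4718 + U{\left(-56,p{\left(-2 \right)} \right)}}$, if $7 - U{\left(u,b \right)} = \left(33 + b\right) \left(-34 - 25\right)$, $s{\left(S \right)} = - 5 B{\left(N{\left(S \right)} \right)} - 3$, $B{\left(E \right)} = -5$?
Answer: $- \frac{1}{1348} \approx -0.00074184$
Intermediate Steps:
$s{\left(S \right)} = 22$ ($s{\left(S \right)} = \left(-5\right) \left(-5\right) - 3 = 25 - 3 = 22$)
$p{\left(x \right)} = 22 - x$
$U{\left(u,b \right)} = 1954 + 59 b$ ($U{\left(u,b \right)} = 7 - \left(33 + b\right) \left(-34 - 25\right) = 7 - \left(33 + b\right) \left(-59\right) = 7 - \left(-1947 - 59 b\right) = 7 + \left(1947 + 59 b\right) = 1954 + 59 b$)
$\frac{1}{-4718 + U{\left(-56,p{\left(-2 \right)} \right)}} = \frac{1}{-4718 + \left(1954 + 59 \left(22 - -2\right)\right)} = \frac{1}{-4718 + \left(1954 + 59 \left(22 + 2\right)\right)} = \frac{1}{-4718 + \left(1954 + 59 \cdot 24\right)} = \frac{1}{-4718 + \left(1954 + 1416\right)} = \frac{1}{-4718 + 3370} = \frac{1}{-1348} = - \frac{1}{1348}$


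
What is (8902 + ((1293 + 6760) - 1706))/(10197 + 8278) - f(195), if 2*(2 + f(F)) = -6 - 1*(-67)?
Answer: -1022577/36950 ≈ -27.675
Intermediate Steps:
f(F) = 57/2 (f(F) = -2 + (-6 - 1*(-67))/2 = -2 + (-6 + 67)/2 = -2 + (½)*61 = -2 + 61/2 = 57/2)
(8902 + ((1293 + 6760) - 1706))/(10197 + 8278) - f(195) = (8902 + ((1293 + 6760) - 1706))/(10197 + 8278) - 1*57/2 = (8902 + (8053 - 1706))/18475 - 57/2 = (8902 + 6347)*(1/18475) - 57/2 = 15249*(1/18475) - 57/2 = 15249/18475 - 57/2 = -1022577/36950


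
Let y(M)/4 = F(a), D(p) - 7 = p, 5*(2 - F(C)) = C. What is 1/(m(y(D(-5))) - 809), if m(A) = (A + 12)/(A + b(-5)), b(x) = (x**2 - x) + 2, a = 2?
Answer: -48/38809 ≈ -0.0012368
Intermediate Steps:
F(C) = 2 - C/5
b(x) = 2 + x**2 - x
D(p) = 7 + p
y(M) = 32/5 (y(M) = 4*(2 - 1/5*2) = 4*(2 - 2/5) = 4*(8/5) = 32/5)
m(A) = (12 + A)/(32 + A) (m(A) = (A + 12)/(A + (2 + (-5)**2 - 1*(-5))) = (12 + A)/(A + (2 + 25 + 5)) = (12 + A)/(A + 32) = (12 + A)/(32 + A))
1/(m(y(D(-5))) - 809) = 1/((12 + 32/5)/(32 + 32/5) - 809) = 1/((92/5)/(192/5) - 809) = 1/((5/192)*(92/5) - 809) = 1/(23/48 - 809) = 1/(-38809/48) = -48/38809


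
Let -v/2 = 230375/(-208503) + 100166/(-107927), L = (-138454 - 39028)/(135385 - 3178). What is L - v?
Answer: -5363488180985788/991689258490389 ≈ -5.4084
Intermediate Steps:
L = -177482/132207 ≈ -1.3425
v = 91497188246/22503103281 (v = -2*(230375/(-208503) + 100166/(-107927)) = -2*(230375*(-1/208503) + 100166*(-1/107927)) = -2*(-230375/208503 - 100166/107927) = -2*(-45748594123/22503103281) = 91497188246/22503103281 ≈ 4.0660)
L - v = -177482/132207 - 1*91497188246/22503103281 = -177482/132207 - 91497188246/22503103281 = -5363488180985788/991689258490389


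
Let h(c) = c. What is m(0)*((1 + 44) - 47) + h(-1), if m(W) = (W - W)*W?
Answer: -1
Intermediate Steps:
m(W) = 0 (m(W) = 0*W = 0)
m(0)*((1 + 44) - 47) + h(-1) = 0*((1 + 44) - 47) - 1 = 0*(45 - 47) - 1 = 0*(-2) - 1 = 0 - 1 = -1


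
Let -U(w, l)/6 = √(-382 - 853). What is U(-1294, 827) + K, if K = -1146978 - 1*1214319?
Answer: -2361297 - 6*I*√1235 ≈ -2.3613e+6 - 210.86*I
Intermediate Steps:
U(w, l) = -6*I*√1235 (U(w, l) = -6*√(-382 - 853) = -6*I*√1235)
K = -2361297 (K = -1146978 - 1214319 = -2361297)
U(-1294, 827) + K = -6*I*√1235 - 2361297 = -2361297 - 6*I*√1235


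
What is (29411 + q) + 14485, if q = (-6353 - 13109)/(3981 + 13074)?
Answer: 748626818/17055 ≈ 43895.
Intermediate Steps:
q = -19462/17055 ≈ -1.1411
(29411 + q) + 14485 = (29411 - 19462/17055) + 14485 = 501585143/17055 + 14485 = 748626818/17055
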